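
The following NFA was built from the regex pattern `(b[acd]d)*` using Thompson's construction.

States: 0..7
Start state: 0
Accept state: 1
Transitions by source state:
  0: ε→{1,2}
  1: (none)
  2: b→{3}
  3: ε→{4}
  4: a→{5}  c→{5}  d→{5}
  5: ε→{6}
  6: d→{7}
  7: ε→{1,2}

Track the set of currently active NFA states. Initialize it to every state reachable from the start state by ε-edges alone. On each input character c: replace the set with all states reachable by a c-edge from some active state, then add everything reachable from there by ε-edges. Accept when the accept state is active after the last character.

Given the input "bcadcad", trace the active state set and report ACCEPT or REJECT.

Answer: REJECT

Derivation:
initial (ε-close {0}): {0,1,2}
'b' @ 1: {3,4}
'c' @ 2: {5,6}
'a' @ 3: {}  — state set empty
rest 'dcad' ignored (set empty)
final: {}; accept 1 not in set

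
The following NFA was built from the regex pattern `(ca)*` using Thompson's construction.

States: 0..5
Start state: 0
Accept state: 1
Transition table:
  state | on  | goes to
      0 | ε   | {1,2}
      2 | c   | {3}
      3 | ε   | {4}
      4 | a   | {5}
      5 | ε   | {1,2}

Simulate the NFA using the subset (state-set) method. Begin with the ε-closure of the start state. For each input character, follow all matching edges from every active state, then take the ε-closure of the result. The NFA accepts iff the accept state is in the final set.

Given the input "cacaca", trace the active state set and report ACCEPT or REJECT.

S₀ = ε-closure({0}) = {0,1,2}
'c' @ 1: {3,4}
'a' @ 2: {1,2,5}  ✓accept
'c' @ 3: {3,4}
'a' @ 4: {1,2,5}  ✓accept
'c' @ 5: {3,4}
'a' @ 6: {1,2,5}  ✓accept
final: {1,2,5}; accept 1 in set

Answer: ACCEPT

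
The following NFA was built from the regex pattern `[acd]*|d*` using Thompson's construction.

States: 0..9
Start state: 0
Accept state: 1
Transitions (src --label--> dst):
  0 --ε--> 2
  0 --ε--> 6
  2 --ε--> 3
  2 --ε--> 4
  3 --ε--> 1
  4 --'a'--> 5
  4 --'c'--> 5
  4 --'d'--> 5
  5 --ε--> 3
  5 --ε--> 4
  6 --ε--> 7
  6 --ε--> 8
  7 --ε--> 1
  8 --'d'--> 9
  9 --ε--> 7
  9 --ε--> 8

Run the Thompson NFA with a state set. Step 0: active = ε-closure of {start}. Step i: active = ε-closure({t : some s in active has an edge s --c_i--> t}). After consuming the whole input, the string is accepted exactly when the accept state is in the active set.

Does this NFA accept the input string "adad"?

Answer: ACCEPT

Trace:
start: ε-closure({0}) = {0,1,2,3,4,6,7,8}
'a' @ 1: {1,3,4,5}  ✓accept
'd' @ 2: {1,3,4,5}  ✓accept
'a' @ 3: {1,3,4,5}  ✓accept
'd' @ 4: {1,3,4,5}  ✓accept
end set {1,3,4,5} — state 1 in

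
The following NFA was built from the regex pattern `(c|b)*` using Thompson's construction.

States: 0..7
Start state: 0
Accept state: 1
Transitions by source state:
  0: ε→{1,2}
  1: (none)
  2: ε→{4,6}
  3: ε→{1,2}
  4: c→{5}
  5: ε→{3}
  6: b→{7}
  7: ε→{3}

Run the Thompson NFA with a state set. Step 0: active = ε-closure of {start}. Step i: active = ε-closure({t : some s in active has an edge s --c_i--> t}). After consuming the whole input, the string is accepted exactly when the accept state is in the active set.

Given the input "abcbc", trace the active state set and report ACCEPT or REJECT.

start: ε-closure({0}) = {0,1,2,4,6}
'a' @ 1: {}  — no active states
rest 'bcbc' ignored (set empty)
after full input: {}  (accept=1 not in)

Answer: REJECT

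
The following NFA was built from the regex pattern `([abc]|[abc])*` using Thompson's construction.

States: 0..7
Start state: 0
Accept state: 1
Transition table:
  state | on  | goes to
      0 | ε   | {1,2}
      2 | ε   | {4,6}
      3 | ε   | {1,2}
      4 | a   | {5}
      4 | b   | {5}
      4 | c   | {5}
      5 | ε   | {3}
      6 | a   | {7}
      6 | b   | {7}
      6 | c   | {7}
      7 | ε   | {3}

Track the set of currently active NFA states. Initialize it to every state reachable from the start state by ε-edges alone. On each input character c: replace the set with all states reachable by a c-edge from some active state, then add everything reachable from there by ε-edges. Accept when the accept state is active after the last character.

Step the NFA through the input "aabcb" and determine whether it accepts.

start: ε-closure({0}) = {0,1,2,4,6}
'a' @ 1: {1,2,3,4,5,6,7}  [accepting]
'a' @ 2: {1,2,3,4,5,6,7}  [accepting]
'b' @ 3: {1,2,3,4,5,6,7}  [accepting]
'c' @ 4: {1,2,3,4,5,6,7}  [accepting]
'b' @ 5: {1,2,3,4,5,6,7}  [accepting]
final: {1,2,3,4,5,6,7}; accept 1 in set

Answer: ACCEPT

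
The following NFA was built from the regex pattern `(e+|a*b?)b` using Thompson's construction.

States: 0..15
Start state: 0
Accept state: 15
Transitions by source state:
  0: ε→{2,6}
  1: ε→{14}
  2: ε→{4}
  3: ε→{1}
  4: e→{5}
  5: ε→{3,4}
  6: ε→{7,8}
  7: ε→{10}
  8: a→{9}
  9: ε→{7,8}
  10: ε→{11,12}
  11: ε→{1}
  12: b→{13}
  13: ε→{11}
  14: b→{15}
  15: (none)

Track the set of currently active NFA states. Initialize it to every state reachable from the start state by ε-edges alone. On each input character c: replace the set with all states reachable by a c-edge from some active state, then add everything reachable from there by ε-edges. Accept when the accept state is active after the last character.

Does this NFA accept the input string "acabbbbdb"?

initial (ε-close {0}): {0,1,2,4,6,7,8,10,11,12,14}
'a' @ 1: {1,7,8,9,10,11,12,14}
'c' @ 2: {}  — no active states
rest 'abbbbdb' ignored (set empty)
end set {} — state 15 not in

Answer: REJECT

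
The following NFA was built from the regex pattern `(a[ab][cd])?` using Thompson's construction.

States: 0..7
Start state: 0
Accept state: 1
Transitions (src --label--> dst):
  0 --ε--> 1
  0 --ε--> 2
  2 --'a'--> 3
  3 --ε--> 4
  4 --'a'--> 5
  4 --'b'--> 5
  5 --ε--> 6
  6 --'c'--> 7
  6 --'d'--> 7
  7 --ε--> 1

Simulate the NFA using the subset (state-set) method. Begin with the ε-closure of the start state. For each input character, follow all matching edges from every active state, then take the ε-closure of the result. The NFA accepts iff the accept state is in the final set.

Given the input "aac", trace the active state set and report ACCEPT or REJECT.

initial (ε-close {0}): {0,1,2}
'a' @ 1: {3,4}
'a' @ 2: {5,6}
'c' @ 3: {1,7}  [accepting]
after full input: {1,7}  (accept=1 in)

Answer: ACCEPT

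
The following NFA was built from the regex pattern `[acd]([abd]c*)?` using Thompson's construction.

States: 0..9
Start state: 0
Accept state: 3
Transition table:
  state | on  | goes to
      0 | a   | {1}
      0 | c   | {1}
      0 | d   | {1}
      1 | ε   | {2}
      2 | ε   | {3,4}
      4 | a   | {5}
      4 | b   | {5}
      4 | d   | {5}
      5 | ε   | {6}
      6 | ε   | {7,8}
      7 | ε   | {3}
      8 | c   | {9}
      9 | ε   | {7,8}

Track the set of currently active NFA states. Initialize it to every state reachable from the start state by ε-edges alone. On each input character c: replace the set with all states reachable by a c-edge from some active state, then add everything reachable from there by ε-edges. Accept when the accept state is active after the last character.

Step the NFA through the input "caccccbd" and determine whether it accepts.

S₀ = ε-closure({0}) = {0}
'c' @ 1: {1,2,3,4}  [accepting]
'a' @ 2: {3,5,6,7,8}  [accepting]
'c' @ 3: {3,7,8,9}  [accepting]
'c' @ 4: {3,7,8,9}  [accepting]
'c' @ 5: {3,7,8,9}  [accepting]
'c' @ 6: {3,7,8,9}  [accepting]
'b' @ 7: {}  — no active states
rest 'd' ignored (set empty)
end set {} — state 3 not in

Answer: REJECT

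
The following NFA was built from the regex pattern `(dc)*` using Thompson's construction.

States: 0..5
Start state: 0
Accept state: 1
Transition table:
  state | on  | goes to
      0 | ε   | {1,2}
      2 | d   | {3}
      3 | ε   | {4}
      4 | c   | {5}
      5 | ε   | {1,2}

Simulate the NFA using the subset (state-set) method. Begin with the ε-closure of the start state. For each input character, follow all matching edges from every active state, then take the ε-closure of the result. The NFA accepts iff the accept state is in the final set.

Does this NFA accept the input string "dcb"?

start: ε-closure({0}) = {0,1,2}
'd' @ 1: {3,4}
'c' @ 2: {1,2,5}  ✓accept
'b' @ 3: {}  — state set empty
final: {}; accept 1 not in set

Answer: REJECT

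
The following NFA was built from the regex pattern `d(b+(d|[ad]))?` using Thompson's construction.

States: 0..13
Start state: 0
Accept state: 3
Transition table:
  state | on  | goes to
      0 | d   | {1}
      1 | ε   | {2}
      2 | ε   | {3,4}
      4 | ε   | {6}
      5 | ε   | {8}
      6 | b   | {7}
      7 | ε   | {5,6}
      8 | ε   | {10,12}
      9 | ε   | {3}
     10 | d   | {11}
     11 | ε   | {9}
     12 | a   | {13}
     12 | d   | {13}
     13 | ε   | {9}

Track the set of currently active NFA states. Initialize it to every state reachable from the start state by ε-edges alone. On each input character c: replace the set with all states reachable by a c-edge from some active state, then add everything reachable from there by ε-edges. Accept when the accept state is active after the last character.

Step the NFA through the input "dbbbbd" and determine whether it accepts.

initial (ε-close {0}): {0}
'd' @ 1: {1,2,3,4,6}  [accepting]
'b' @ 2: {5,6,7,8,10,12}
'b' @ 3: {5,6,7,8,10,12}
'b' @ 4: {5,6,7,8,10,12}
'b' @ 5: {5,6,7,8,10,12}
'd' @ 6: {3,9,11,13}  [accepting]
end set {3,9,11,13} — state 3 in

Answer: ACCEPT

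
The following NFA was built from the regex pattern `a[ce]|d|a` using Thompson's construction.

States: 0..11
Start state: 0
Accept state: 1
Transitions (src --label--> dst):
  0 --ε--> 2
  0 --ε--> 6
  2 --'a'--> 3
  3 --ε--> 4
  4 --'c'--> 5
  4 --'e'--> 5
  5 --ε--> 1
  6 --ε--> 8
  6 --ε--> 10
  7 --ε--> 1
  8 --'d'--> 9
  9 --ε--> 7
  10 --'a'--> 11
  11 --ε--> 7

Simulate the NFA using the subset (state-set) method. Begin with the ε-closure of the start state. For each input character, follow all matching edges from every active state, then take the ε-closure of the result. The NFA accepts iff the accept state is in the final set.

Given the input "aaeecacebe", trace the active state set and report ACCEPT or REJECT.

Answer: REJECT

Derivation:
initial (ε-close {0}): {0,2,6,8,10}
'a' @ 1: {1,3,4,7,11}  [accepting]
'a' @ 2: {}  — state set empty
rest 'eecacebe' ignored (set empty)
final: {}; accept 1 not in set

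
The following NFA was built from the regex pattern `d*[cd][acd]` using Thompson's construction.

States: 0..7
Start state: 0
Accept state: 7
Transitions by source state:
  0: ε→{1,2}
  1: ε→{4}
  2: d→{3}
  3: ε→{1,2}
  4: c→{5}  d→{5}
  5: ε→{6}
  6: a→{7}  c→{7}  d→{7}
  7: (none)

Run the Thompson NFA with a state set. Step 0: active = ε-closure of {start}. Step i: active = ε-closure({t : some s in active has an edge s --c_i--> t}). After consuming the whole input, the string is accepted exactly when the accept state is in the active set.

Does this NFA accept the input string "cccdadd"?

S₀ = ε-closure({0}) = {0,1,2,4}
'c' @ 1: {5,6}
'c' @ 2: {7}  ✓accept
'c' @ 3: {}  — dead — no transitions
rest 'dadd' ignored (set empty)
after full input: {}  (accept=7 not in)

Answer: REJECT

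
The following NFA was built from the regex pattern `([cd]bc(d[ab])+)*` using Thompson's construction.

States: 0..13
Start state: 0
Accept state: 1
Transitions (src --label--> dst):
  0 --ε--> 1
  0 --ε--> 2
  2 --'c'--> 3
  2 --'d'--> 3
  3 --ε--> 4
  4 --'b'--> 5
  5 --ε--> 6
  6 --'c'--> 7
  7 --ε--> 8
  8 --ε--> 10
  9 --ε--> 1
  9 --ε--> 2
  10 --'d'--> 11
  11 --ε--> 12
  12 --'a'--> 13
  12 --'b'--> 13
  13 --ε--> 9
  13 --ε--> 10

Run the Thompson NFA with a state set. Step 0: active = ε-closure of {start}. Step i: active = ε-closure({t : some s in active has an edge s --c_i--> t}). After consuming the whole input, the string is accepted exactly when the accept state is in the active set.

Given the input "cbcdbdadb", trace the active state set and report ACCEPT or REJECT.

Answer: ACCEPT

Trace:
S₀ = ε-closure({0}) = {0,1,2}
'c' @ 1: {3,4}
'b' @ 2: {5,6}
'c' @ 3: {7,8,10}
'd' @ 4: {11,12}
'b' @ 5: {1,2,9,10,13}  [accepting]
'd' @ 6: {3,4,11,12}
'a' @ 7: {1,2,9,10,13}  [accepting]
'd' @ 8: {3,4,11,12}
'b' @ 9: {1,2,5,6,9,10,13}  [accepting]
after full input: {1,2,5,6,9,10,13}  (accept=1 in)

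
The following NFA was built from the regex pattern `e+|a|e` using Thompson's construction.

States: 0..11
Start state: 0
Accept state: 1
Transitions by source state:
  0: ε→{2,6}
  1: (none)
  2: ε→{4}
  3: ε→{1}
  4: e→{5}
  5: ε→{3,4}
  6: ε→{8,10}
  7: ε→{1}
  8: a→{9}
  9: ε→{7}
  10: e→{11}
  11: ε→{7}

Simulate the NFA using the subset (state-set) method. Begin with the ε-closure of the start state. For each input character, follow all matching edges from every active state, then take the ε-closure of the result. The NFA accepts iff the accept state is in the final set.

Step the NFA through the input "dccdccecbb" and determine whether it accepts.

Answer: REJECT

Trace:
initial (ε-close {0}): {0,2,4,6,8,10}
'd' @ 1: {}  — dead — no transitions
rest 'ccdccecbb' ignored (set empty)
end set {} — state 1 not in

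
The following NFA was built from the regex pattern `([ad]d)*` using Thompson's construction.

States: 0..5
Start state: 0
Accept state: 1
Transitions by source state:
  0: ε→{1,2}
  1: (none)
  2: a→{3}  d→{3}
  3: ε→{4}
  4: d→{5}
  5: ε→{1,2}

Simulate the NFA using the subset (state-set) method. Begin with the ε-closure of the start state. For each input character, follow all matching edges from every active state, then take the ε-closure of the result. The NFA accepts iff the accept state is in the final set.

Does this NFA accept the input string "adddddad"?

Answer: ACCEPT

Steps:
start: ε-closure({0}) = {0,1,2}
'a' @ 1: {3,4}
'd' @ 2: {1,2,5}  (accept∈set)
'd' @ 3: {3,4}
'd' @ 4: {1,2,5}  (accept∈set)
'd' @ 5: {3,4}
'd' @ 6: {1,2,5}  (accept∈set)
'a' @ 7: {3,4}
'd' @ 8: {1,2,5}  (accept∈set)
final: {1,2,5}; accept 1 in set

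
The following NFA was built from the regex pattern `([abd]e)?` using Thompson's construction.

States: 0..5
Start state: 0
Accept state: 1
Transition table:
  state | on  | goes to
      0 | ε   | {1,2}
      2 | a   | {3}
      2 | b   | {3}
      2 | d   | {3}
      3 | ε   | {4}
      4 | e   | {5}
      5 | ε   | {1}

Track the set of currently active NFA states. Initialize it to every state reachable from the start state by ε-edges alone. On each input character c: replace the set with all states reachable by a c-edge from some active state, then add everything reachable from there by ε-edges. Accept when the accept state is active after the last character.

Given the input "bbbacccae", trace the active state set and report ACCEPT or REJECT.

start: ε-closure({0}) = {0,1,2}
'b' @ 1: {3,4}
'b' @ 2: {}  — dead — no transitions
rest 'bacccae' ignored (set empty)
end set {} — state 1 not in

Answer: REJECT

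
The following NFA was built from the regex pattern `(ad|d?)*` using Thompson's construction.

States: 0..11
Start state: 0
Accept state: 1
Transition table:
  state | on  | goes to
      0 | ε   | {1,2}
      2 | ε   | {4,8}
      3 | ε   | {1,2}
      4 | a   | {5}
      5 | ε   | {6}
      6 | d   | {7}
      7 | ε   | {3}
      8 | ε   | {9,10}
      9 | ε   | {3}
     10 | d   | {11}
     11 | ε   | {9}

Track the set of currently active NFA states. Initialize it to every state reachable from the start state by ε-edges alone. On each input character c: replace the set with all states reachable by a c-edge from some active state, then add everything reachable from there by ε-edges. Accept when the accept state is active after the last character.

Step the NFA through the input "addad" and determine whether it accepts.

initial (ε-close {0}): {0,1,2,3,4,8,9,10}
'a' @ 1: {5,6}
'd' @ 2: {1,2,3,4,7,8,9,10}  [accepting]
'd' @ 3: {1,2,3,4,8,9,10,11}  [accepting]
'a' @ 4: {5,6}
'd' @ 5: {1,2,3,4,7,8,9,10}  [accepting]
after full input: {1,2,3,4,7,8,9,10}  (accept=1 in)

Answer: ACCEPT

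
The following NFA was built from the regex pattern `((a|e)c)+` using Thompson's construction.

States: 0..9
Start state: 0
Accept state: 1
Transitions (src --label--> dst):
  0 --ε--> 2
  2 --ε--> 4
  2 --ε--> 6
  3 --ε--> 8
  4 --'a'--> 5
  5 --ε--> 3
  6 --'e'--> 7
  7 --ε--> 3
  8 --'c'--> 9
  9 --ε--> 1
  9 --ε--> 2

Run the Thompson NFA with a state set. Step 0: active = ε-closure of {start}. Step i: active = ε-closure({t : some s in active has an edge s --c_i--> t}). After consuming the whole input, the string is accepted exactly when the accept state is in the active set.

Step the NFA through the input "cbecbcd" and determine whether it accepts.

start: ε-closure({0}) = {0,2,4,6}
'c' @ 1: {}  — state set empty
rest 'becbcd' ignored (set empty)
final: {}; accept 1 not in set

Answer: REJECT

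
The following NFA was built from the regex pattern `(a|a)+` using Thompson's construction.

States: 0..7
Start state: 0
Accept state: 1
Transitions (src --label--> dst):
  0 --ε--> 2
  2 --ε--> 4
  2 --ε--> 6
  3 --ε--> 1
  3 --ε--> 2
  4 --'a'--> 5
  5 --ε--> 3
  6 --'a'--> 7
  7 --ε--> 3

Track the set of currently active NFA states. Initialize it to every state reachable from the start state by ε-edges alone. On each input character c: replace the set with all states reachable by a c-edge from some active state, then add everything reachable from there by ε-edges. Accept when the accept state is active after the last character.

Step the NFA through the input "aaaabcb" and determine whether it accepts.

initial (ε-close {0}): {0,2,4,6}
'a' @ 1: {1,2,3,4,5,6,7}  (accept∈set)
'a' @ 2: {1,2,3,4,5,6,7}  (accept∈set)
'a' @ 3: {1,2,3,4,5,6,7}  (accept∈set)
'a' @ 4: {1,2,3,4,5,6,7}  (accept∈set)
'b' @ 5: {}  — no active states
rest 'cb' ignored (set empty)
end set {} — state 1 not in

Answer: REJECT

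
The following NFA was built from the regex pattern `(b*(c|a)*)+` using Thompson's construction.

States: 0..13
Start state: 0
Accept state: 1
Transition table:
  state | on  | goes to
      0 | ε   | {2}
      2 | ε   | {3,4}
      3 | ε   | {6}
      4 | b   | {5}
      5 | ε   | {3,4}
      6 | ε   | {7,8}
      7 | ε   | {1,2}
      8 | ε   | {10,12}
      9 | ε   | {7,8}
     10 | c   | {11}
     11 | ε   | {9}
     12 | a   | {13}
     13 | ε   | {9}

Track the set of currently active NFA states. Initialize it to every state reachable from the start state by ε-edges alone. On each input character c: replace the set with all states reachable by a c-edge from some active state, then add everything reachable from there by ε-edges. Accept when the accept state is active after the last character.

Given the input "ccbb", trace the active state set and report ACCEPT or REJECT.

start: ε-closure({0}) = {0,1,2,3,4,6,7,8,10,12}
'c' @ 1: {1,2,3,4,6,7,8,9,10,11,12}  (accept∈set)
'c' @ 2: {1,2,3,4,6,7,8,9,10,11,12}  (accept∈set)
'b' @ 3: {1,2,3,4,5,6,7,8,10,12}  (accept∈set)
'b' @ 4: {1,2,3,4,5,6,7,8,10,12}  (accept∈set)
final: {1,2,3,4,5,6,7,8,10,12}; accept 1 in set

Answer: ACCEPT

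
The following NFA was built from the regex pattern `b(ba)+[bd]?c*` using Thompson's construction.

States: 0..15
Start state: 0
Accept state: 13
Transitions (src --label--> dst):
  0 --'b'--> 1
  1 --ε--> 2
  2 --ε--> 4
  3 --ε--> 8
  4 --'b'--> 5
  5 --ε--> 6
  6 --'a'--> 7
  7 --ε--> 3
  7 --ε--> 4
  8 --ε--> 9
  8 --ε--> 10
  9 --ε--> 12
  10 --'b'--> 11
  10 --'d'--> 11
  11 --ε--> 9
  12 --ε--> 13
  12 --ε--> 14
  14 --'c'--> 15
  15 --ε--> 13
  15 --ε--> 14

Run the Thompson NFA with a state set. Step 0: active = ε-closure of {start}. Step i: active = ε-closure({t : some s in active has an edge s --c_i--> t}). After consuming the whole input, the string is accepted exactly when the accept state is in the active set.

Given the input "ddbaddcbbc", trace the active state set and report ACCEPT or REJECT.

Answer: REJECT

Steps:
start: ε-closure({0}) = {0}
'd' @ 1: {}  — state set empty
rest 'dbaddcbbc' ignored (set empty)
after full input: {}  (accept=13 not in)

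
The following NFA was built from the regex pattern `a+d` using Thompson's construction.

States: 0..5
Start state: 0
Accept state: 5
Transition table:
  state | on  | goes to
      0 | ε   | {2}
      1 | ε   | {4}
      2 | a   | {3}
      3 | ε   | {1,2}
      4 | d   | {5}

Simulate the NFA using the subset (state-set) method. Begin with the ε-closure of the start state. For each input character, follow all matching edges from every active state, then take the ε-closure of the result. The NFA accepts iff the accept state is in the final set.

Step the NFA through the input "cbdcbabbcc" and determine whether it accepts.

Answer: REJECT

Trace:
initial (ε-close {0}): {0,2}
'c' @ 1: {}  — no active states
rest 'bdcbabbcc' ignored (set empty)
final: {}; accept 5 not in set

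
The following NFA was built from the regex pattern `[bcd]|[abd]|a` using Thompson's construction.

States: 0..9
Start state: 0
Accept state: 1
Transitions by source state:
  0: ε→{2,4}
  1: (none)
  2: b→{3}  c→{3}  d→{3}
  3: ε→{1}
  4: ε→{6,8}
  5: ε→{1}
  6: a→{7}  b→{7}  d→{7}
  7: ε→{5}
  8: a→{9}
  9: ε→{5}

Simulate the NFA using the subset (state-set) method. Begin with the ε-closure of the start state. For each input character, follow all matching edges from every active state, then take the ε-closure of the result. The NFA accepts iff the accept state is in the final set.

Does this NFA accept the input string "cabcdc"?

initial (ε-close {0}): {0,2,4,6,8}
'c' @ 1: {1,3}  [accepting]
'a' @ 2: {}  — state set empty
rest 'bcdc' ignored (set empty)
end set {} — state 1 not in

Answer: REJECT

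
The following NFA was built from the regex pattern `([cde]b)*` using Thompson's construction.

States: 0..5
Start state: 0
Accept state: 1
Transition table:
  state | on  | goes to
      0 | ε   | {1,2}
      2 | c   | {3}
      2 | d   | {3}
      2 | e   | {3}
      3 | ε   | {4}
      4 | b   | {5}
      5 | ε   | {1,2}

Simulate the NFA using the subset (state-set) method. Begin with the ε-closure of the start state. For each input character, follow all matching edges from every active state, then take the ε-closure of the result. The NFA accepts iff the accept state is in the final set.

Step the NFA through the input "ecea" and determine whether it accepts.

initial (ε-close {0}): {0,1,2}
'e' @ 1: {3,4}
'c' @ 2: {}  — no active states
rest 'ea' ignored (set empty)
after full input: {}  (accept=1 not in)

Answer: REJECT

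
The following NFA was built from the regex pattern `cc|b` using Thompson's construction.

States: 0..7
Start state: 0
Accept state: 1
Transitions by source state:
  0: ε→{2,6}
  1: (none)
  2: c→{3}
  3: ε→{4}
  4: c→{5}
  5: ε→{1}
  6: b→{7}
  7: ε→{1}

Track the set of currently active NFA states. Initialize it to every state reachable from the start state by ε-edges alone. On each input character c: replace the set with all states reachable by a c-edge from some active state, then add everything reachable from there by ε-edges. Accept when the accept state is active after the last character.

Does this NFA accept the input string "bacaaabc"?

S₀ = ε-closure({0}) = {0,2,6}
'b' @ 1: {1,7}  (accept∈set)
'a' @ 2: {}  — no active states
rest 'caaabc' ignored (set empty)
after full input: {}  (accept=1 not in)

Answer: REJECT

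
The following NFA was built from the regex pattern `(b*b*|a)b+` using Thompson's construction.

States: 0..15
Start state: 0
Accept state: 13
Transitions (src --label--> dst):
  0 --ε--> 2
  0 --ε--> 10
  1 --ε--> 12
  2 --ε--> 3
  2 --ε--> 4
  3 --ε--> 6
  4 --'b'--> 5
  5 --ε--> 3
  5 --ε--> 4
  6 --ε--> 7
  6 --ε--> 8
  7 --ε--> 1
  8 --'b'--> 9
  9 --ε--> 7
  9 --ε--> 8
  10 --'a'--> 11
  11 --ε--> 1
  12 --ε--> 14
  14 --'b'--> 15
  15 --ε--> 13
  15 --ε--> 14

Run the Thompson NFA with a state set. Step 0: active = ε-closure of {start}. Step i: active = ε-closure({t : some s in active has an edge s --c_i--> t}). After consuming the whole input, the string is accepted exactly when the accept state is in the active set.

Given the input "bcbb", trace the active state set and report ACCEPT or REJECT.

initial (ε-close {0}): {0,1,2,3,4,6,7,8,10,12,14}
'b' @ 1: {1,3,4,5,6,7,8,9,12,13,14,15}  ✓accept
'c' @ 2: {}  — state set empty
rest 'bb' ignored (set empty)
end set {} — state 13 not in

Answer: REJECT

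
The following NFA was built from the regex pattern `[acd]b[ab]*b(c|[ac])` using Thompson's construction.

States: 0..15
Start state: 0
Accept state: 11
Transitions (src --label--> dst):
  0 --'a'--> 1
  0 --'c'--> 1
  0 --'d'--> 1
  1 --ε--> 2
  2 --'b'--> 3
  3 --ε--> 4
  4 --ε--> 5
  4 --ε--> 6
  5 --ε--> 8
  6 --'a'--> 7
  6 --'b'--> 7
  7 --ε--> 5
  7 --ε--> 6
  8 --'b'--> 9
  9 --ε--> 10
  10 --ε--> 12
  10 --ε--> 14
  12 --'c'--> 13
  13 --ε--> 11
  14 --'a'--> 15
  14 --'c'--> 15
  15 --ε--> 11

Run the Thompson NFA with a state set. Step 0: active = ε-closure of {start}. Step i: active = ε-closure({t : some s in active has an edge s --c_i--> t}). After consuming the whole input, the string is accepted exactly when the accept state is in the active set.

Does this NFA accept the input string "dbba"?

Answer: ACCEPT

Steps:
initial (ε-close {0}): {0}
'd' @ 1: {1,2}
'b' @ 2: {3,4,5,6,8}
'b' @ 3: {5,6,7,8,9,10,12,14}
'a' @ 4: {5,6,7,8,11,15}  [accepting]
after full input: {5,6,7,8,11,15}  (accept=11 in)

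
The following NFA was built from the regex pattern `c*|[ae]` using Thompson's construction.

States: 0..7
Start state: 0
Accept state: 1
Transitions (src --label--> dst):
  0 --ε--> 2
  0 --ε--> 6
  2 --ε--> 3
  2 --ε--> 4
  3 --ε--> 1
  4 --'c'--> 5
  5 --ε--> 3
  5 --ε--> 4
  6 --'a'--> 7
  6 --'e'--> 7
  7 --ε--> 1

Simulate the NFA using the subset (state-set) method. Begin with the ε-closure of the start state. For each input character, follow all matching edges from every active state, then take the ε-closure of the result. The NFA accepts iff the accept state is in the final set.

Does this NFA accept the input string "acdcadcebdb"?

Answer: REJECT

Derivation:
start: ε-closure({0}) = {0,1,2,3,4,6}
'a' @ 1: {1,7}  [accepting]
'c' @ 2: {}  — state set empty
rest 'dcadcebdb' ignored (set empty)
after full input: {}  (accept=1 not in)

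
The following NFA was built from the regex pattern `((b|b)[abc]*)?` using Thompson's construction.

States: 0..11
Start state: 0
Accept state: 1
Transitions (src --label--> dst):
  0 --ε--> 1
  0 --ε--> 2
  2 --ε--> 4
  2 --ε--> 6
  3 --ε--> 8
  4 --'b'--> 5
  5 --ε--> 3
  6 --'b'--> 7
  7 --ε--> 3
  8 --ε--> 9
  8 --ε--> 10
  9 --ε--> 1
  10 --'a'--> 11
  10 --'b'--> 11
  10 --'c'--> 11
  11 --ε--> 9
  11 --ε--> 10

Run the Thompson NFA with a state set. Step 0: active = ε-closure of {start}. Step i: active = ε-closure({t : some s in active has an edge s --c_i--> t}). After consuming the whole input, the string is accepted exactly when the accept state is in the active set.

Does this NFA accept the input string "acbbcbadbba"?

Answer: REJECT

Steps:
start: ε-closure({0}) = {0,1,2,4,6}
'a' @ 1: {}  — dead — no transitions
rest 'cbbcbadbba' ignored (set empty)
final: {}; accept 1 not in set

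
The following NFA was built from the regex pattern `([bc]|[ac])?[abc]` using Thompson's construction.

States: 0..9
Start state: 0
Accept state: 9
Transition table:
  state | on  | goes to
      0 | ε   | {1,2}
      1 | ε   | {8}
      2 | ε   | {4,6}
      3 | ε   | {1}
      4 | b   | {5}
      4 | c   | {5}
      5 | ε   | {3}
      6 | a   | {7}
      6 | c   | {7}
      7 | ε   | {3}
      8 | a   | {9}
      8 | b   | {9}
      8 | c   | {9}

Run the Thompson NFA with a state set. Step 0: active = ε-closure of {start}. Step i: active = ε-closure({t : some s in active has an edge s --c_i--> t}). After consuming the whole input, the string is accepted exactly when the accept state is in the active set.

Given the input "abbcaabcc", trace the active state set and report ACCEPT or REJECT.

initial (ε-close {0}): {0,1,2,4,6,8}
'a' @ 1: {1,3,7,8,9}  ✓accept
'b' @ 2: {9}  ✓accept
'b' @ 3: {}  — state set empty
rest 'caabcc' ignored (set empty)
final: {}; accept 9 not in set

Answer: REJECT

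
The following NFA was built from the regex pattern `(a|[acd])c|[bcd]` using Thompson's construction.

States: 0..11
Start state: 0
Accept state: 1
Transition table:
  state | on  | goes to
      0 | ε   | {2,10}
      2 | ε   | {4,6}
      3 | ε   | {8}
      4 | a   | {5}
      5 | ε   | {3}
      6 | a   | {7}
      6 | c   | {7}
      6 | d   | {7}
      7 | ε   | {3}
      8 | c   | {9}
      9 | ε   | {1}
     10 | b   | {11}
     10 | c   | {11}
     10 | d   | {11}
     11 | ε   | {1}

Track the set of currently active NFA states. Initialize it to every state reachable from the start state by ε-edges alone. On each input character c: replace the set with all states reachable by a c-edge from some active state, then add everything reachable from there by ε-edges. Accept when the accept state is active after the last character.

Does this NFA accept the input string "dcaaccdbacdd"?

Answer: REJECT

Steps:
start: ε-closure({0}) = {0,2,4,6,10}
'd' @ 1: {1,3,7,8,11}  [accepting]
'c' @ 2: {1,9}  [accepting]
'a' @ 3: {}  — dead — no transitions
rest 'accdbacdd' ignored (set empty)
final: {}; accept 1 not in set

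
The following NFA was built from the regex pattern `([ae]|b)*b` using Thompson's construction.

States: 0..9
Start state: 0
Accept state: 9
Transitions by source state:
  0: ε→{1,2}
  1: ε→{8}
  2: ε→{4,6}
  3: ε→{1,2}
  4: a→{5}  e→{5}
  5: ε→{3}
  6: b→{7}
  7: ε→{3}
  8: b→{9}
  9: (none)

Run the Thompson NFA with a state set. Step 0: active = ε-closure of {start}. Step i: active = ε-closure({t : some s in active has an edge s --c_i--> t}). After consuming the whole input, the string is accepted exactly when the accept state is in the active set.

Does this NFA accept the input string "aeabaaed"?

initial (ε-close {0}): {0,1,2,4,6,8}
'a' @ 1: {1,2,3,4,5,6,8}
'e' @ 2: {1,2,3,4,5,6,8}
'a' @ 3: {1,2,3,4,5,6,8}
'b' @ 4: {1,2,3,4,6,7,8,9}  ✓accept
'a' @ 5: {1,2,3,4,5,6,8}
'a' @ 6: {1,2,3,4,5,6,8}
'e' @ 7: {1,2,3,4,5,6,8}
'd' @ 8: {}  — no active states
end set {} — state 9 not in

Answer: REJECT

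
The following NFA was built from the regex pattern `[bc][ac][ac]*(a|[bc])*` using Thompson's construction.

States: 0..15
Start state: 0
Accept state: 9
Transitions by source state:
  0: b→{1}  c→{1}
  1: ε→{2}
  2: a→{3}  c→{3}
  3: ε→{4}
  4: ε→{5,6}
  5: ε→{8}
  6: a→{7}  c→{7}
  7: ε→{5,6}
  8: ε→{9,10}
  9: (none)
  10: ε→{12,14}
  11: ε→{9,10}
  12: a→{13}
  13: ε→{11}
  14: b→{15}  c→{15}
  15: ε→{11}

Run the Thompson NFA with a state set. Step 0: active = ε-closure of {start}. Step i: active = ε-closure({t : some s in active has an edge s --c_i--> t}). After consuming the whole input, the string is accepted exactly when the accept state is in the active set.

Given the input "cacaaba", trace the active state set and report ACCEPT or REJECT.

initial (ε-close {0}): {0}
'c' @ 1: {1,2}
'a' @ 2: {3,4,5,6,8,9,10,12,14}  (accept∈set)
'c' @ 3: {5,6,7,8,9,10,11,12,14,15}  (accept∈set)
'a' @ 4: {5,6,7,8,9,10,11,12,13,14}  (accept∈set)
'a' @ 5: {5,6,7,8,9,10,11,12,13,14}  (accept∈set)
'b' @ 6: {9,10,11,12,14,15}  (accept∈set)
'a' @ 7: {9,10,11,12,13,14}  (accept∈set)
after full input: {9,10,11,12,13,14}  (accept=9 in)

Answer: ACCEPT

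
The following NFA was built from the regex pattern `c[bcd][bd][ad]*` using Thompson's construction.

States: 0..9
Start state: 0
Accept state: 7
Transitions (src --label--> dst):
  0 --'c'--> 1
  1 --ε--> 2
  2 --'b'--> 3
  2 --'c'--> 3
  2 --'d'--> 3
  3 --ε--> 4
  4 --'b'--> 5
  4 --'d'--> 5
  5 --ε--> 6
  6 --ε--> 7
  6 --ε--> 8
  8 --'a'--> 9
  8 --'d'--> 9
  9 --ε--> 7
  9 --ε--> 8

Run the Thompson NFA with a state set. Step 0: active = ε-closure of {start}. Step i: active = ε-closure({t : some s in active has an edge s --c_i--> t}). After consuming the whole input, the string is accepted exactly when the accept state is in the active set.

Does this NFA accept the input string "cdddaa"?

Answer: ACCEPT

Trace:
S₀ = ε-closure({0}) = {0}
'c' @ 1: {1,2}
'd' @ 2: {3,4}
'd' @ 3: {5,6,7,8}  ✓accept
'd' @ 4: {7,8,9}  ✓accept
'a' @ 5: {7,8,9}  ✓accept
'a' @ 6: {7,8,9}  ✓accept
end set {7,8,9} — state 7 in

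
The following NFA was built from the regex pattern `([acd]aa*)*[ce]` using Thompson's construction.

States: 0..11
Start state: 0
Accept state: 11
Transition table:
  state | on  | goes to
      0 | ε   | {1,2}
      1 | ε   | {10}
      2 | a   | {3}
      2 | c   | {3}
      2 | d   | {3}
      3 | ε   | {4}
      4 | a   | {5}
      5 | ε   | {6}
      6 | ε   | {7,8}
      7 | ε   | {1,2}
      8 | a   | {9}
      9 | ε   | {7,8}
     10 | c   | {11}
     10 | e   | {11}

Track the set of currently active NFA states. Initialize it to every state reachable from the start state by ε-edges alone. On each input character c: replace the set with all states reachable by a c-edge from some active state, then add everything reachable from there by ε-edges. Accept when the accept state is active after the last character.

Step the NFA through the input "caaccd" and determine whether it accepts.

start: ε-closure({0}) = {0,1,2,10}
'c' @ 1: {3,4,11}  [accepting]
'a' @ 2: {1,2,5,6,7,8,10}
'a' @ 3: {1,2,3,4,7,8,9,10}
'c' @ 4: {3,4,11}  [accepting]
'c' @ 5: {}  — state set empty
rest 'd' ignored (set empty)
end set {} — state 11 not in

Answer: REJECT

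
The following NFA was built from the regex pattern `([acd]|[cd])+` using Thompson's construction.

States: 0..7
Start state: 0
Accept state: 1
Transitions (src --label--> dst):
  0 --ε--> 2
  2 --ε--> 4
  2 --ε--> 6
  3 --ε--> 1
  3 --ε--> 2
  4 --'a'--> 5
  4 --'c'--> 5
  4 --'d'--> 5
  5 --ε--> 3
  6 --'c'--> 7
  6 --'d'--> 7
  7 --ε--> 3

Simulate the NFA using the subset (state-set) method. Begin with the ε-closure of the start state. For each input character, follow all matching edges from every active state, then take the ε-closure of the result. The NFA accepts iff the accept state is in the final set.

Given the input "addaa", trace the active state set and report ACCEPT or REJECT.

S₀ = ε-closure({0}) = {0,2,4,6}
'a' @ 1: {1,2,3,4,5,6}  (accept∈set)
'd' @ 2: {1,2,3,4,5,6,7}  (accept∈set)
'd' @ 3: {1,2,3,4,5,6,7}  (accept∈set)
'a' @ 4: {1,2,3,4,5,6}  (accept∈set)
'a' @ 5: {1,2,3,4,5,6}  (accept∈set)
end set {1,2,3,4,5,6} — state 1 in

Answer: ACCEPT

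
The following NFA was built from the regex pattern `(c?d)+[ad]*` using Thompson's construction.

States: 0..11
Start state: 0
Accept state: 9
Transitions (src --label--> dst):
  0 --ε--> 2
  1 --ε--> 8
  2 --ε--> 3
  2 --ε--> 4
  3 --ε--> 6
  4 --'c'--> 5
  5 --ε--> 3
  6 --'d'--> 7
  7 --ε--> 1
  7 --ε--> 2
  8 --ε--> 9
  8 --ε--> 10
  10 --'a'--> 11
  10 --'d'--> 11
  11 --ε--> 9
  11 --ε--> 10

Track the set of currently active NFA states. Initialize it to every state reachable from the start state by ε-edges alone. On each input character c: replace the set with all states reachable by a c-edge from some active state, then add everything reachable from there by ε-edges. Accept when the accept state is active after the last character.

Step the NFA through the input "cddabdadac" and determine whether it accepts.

Answer: REJECT

Steps:
start: ε-closure({0}) = {0,2,3,4,6}
'c' @ 1: {3,5,6}
'd' @ 2: {1,2,3,4,6,7,8,9,10}  (accept∈set)
'd' @ 3: {1,2,3,4,6,7,8,9,10,11}  (accept∈set)
'a' @ 4: {9,10,11}  (accept∈set)
'b' @ 5: {}  — no active states
rest 'dadac' ignored (set empty)
end set {} — state 9 not in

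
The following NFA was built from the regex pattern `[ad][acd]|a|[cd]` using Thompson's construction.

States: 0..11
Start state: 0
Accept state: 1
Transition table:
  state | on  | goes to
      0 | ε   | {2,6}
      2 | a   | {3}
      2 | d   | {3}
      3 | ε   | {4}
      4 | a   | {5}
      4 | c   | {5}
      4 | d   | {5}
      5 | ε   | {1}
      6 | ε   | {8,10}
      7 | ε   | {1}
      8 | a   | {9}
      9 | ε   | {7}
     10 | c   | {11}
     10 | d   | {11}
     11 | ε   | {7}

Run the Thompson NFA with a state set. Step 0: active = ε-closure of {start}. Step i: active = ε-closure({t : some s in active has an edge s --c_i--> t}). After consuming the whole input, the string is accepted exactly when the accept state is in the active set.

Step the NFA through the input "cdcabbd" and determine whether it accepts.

start: ε-closure({0}) = {0,2,6,8,10}
'c' @ 1: {1,7,11}  ✓accept
'd' @ 2: {}  — no active states
rest 'cabbd' ignored (set empty)
after full input: {}  (accept=1 not in)

Answer: REJECT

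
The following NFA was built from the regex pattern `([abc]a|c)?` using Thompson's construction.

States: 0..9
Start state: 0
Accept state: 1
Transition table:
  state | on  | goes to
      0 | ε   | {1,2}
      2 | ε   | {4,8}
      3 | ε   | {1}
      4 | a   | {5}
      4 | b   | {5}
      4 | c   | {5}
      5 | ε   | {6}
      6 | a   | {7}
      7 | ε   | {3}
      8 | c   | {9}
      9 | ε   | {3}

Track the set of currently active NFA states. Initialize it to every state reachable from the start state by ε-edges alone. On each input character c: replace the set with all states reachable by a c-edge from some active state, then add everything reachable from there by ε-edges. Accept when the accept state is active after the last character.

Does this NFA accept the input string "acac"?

initial (ε-close {0}): {0,1,2,4,8}
'a' @ 1: {5,6}
'c' @ 2: {}  — no active states
rest 'ac' ignored (set empty)
after full input: {}  (accept=1 not in)

Answer: REJECT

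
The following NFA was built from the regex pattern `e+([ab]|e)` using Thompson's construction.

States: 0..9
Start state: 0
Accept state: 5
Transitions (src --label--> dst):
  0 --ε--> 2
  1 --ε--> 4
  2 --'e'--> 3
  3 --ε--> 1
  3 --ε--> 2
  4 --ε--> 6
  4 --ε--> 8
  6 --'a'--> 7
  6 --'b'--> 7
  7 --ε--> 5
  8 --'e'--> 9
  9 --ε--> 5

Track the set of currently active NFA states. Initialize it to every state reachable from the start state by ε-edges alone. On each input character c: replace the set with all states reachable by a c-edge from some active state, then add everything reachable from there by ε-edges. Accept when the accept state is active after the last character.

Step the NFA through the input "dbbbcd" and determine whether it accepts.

Answer: REJECT

Derivation:
initial (ε-close {0}): {0,2}
'd' @ 1: {}  — dead — no transitions
rest 'bbbcd' ignored (set empty)
after full input: {}  (accept=5 not in)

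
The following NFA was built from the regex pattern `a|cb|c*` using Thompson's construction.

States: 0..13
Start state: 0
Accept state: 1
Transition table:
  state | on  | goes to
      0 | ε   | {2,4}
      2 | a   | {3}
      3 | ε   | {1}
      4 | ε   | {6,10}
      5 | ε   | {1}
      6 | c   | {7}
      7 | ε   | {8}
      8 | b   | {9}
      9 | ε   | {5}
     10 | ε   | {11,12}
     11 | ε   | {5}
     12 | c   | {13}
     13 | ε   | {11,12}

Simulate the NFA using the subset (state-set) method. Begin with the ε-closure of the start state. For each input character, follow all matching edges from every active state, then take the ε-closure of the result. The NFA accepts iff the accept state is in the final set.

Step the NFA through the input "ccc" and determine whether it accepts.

Answer: ACCEPT

Derivation:
start: ε-closure({0}) = {0,1,2,4,5,6,10,11,12}
'c' @ 1: {1,5,7,8,11,12,13}  [accepting]
'c' @ 2: {1,5,11,12,13}  [accepting]
'c' @ 3: {1,5,11,12,13}  [accepting]
after full input: {1,5,11,12,13}  (accept=1 in)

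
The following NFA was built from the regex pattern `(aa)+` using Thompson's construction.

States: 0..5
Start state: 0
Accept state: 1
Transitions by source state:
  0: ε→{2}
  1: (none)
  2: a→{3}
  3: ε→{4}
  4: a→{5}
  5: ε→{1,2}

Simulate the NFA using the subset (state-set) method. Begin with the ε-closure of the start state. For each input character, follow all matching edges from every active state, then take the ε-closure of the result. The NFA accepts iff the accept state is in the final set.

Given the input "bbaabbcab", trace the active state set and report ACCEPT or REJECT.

Answer: REJECT

Trace:
start: ε-closure({0}) = {0,2}
'b' @ 1: {}  — dead — no transitions
rest 'baabbcab' ignored (set empty)
final: {}; accept 1 not in set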